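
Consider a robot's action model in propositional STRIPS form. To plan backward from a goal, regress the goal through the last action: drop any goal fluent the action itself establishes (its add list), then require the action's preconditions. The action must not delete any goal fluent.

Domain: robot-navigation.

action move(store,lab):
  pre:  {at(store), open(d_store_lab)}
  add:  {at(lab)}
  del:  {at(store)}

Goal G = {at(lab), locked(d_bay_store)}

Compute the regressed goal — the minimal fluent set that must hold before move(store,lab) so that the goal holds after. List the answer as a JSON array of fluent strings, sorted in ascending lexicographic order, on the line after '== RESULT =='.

Regress:
  G ∩ del = {}  (empty — regression defined)
  G \ add = {at(lab), locked(d_bay_store)} \ {at(lab)} = {locked(d_bay_store)}
  ∪ pre   = {locked(d_bay_store)} ∪ {at(store), open(d_store_lab)}
          = {at(store), locked(d_bay_store), open(d_store_lab)}

== RESULT ==
["at(store)", "locked(d_bay_store)", "open(d_store_lab)"]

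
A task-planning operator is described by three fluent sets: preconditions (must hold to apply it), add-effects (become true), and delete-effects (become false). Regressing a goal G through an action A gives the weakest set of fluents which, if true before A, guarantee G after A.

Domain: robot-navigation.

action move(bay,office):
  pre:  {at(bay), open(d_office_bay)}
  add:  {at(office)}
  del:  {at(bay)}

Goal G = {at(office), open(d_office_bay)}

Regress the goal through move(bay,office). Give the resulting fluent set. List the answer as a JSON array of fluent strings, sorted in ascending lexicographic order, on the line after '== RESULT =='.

Compute (G \ add) ∪ pre:
  G ∩ del = {}  (empty — regression defined)
  G \ add = {at(office), open(d_office_bay)} \ {at(office)} = {open(d_office_bay)}
  ∪ pre   = {open(d_office_bay)} ∪ {at(bay), open(d_office_bay)}
          = {at(bay), open(d_office_bay)}

== RESULT ==
["at(bay)", "open(d_office_bay)"]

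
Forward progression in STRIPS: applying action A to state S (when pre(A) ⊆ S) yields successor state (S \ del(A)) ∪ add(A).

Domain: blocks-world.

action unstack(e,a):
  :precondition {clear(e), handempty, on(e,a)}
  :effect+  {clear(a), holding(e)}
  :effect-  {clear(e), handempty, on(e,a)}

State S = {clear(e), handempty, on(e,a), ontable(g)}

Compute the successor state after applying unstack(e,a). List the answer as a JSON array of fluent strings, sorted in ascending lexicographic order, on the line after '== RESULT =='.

Progress:
  pre ⊆ S: {clear(e), handempty, on(e,a)} ⊆ S  — applicable
  S \ del = {ontable(g)}
  ∪ add   = {clear(a), holding(e), ontable(g)}

== RESULT ==
["clear(a)", "holding(e)", "ontable(g)"]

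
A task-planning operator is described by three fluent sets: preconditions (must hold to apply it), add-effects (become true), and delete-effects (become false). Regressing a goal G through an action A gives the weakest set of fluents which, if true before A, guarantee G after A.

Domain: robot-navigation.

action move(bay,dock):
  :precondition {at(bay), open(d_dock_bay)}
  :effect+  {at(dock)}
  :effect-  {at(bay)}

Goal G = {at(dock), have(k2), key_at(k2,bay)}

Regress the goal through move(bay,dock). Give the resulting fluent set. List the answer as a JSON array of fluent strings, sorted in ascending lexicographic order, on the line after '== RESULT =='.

Regress:
  G ∩ del = {}  (empty — regression defined)
  G \ add = {at(dock), have(k2), key_at(k2,bay)} \ {at(dock)} = {have(k2), key_at(k2,bay)}
  ∪ pre   = {have(k2), key_at(k2,bay)} ∪ {at(bay), open(d_dock_bay)}
          = {at(bay), have(k2), key_at(k2,bay), open(d_dock_bay)}

== RESULT ==
["at(bay)", "have(k2)", "key_at(k2,bay)", "open(d_dock_bay)"]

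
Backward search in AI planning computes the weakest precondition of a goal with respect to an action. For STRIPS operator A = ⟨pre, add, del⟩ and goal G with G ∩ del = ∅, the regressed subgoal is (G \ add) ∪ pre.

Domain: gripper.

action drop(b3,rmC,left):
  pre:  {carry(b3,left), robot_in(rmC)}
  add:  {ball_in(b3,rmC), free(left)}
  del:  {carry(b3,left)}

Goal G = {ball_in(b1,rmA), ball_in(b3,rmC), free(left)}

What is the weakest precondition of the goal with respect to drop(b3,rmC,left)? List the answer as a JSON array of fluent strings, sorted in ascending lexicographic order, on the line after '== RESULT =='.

Regress:
  G ∩ del = {}  (empty — regression defined)
  G \ add = {ball_in(b1,rmA), ball_in(b3,rmC), free(left)} \ {ball_in(b3,rmC), free(left)} = {ball_in(b1,rmA)}
  ∪ pre   = {ball_in(b1,rmA)} ∪ {carry(b3,left), robot_in(rmC)}
          = {ball_in(b1,rmA), carry(b3,left), robot_in(rmC)}

== RESULT ==
["ball_in(b1,rmA)", "carry(b3,left)", "robot_in(rmC)"]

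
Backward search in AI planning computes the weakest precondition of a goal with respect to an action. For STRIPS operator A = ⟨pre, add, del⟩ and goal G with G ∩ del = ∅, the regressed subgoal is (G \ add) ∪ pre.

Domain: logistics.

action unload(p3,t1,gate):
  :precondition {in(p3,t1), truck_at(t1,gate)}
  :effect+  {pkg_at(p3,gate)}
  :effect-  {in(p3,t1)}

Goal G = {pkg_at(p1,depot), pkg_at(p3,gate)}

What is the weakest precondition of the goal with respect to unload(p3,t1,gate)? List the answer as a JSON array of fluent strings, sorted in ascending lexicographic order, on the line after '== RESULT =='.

Compute (G \ add) ∪ pre:
  G ∩ del = {}  (empty — regression defined)
  G \ add = {pkg_at(p1,depot), pkg_at(p3,gate)} \ {pkg_at(p3,gate)} = {pkg_at(p1,depot)}
  ∪ pre   = {pkg_at(p1,depot)} ∪ {in(p3,t1), truck_at(t1,gate)}
          = {in(p3,t1), pkg_at(p1,depot), truck_at(t1,gate)}

== RESULT ==
["in(p3,t1)", "pkg_at(p1,depot)", "truck_at(t1,gate)"]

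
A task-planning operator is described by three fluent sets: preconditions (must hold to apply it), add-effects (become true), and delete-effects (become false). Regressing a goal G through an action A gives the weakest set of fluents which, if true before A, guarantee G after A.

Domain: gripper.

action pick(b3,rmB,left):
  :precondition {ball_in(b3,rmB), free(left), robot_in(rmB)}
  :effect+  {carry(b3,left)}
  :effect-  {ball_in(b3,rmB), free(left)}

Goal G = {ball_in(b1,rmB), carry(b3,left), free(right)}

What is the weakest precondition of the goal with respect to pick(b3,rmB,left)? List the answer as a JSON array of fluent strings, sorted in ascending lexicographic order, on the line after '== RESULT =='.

Compute (G \ add) ∪ pre:
  G ∩ del = {}  (empty — regression defined)
  G \ add = {ball_in(b1,rmB), carry(b3,left), free(right)} \ {carry(b3,left)} = {ball_in(b1,rmB), free(right)}
  ∪ pre   = {ball_in(b1,rmB), free(right)} ∪ {ball_in(b3,rmB), free(left), robot_in(rmB)}
          = {ball_in(b1,rmB), ball_in(b3,rmB), free(left), free(right), robot_in(rmB)}

== RESULT ==
["ball_in(b1,rmB)", "ball_in(b3,rmB)", "free(left)", "free(right)", "robot_in(rmB)"]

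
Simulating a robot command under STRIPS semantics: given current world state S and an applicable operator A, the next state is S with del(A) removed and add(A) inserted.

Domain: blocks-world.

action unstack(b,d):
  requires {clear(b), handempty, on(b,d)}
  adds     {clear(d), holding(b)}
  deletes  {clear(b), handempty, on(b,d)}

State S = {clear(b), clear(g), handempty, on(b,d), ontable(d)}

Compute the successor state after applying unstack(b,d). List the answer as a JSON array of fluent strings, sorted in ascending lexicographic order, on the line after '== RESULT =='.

Compute (S \ del) ∪ add:
  pre ⊆ S: {clear(b), handempty, on(b,d)} ⊆ S  — applicable
  S \ del = {clear(g), ontable(d)}
  ∪ add   = {clear(d), clear(g), holding(b), ontable(d)}

== RESULT ==
["clear(d)", "clear(g)", "holding(b)", "ontable(d)"]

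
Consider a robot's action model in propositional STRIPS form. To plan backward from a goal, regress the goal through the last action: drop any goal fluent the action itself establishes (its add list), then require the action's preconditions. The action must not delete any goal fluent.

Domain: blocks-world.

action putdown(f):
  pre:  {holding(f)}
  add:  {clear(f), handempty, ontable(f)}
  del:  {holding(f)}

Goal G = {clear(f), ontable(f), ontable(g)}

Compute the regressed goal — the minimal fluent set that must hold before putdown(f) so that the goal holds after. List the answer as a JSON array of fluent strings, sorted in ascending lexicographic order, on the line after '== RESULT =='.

Compute (G \ add) ∪ pre:
  G ∩ del = {}  (empty — regression defined)
  G \ add = {clear(f), ontable(f), ontable(g)} \ {clear(f), handempty, ontable(f)} = {ontable(g)}
  ∪ pre   = {ontable(g)} ∪ {holding(f)}
          = {holding(f), ontable(g)}

== RESULT ==
["holding(f)", "ontable(g)"]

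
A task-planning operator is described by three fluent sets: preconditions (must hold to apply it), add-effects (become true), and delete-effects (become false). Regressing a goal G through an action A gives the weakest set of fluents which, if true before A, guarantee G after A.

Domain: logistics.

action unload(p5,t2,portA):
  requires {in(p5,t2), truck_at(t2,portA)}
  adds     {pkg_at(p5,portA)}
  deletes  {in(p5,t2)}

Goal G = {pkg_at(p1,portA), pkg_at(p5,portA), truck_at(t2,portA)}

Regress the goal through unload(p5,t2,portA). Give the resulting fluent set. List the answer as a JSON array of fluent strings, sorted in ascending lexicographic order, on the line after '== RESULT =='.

Compute (G \ add) ∪ pre:
  G ∩ del = {}  (empty — regression defined)
  G \ add = {pkg_at(p1,portA), pkg_at(p5,portA), truck_at(t2,portA)} \ {pkg_at(p5,portA)} = {pkg_at(p1,portA), truck_at(t2,portA)}
  ∪ pre   = {pkg_at(p1,portA), truck_at(t2,portA)} ∪ {in(p5,t2), truck_at(t2,portA)}
          = {in(p5,t2), pkg_at(p1,portA), truck_at(t2,portA)}

== RESULT ==
["in(p5,t2)", "pkg_at(p1,portA)", "truck_at(t2,portA)"]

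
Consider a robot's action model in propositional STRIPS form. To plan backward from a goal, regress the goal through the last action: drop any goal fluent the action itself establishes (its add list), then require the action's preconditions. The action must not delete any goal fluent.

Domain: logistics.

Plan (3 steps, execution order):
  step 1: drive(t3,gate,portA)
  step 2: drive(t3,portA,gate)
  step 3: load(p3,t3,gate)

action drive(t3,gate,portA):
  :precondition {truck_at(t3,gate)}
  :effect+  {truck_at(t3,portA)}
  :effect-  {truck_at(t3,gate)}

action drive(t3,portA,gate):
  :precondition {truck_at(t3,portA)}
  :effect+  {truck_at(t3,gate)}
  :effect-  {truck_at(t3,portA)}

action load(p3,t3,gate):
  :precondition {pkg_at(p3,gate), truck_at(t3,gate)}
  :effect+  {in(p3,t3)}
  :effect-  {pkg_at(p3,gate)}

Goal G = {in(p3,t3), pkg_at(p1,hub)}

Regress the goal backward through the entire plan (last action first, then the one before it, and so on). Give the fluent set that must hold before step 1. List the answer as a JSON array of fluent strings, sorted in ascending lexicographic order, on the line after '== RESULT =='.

Regress step by step:
  through step 3 (load(p3,t3,gate)): drop {in(p3,t3)}, keep {pkg_at(p1,hub)}, require {pkg_at(p3,gate), truck_at(t3,gate)}
    → {pkg_at(p1,hub), pkg_at(p3,gate), truck_at(t3,gate)}
  through step 2 (drive(t3,portA,gate)): drop {truck_at(t3,gate)}, keep {pkg_at(p1,hub), pkg_at(p3,gate)}, require {truck_at(t3,portA)}
    → {pkg_at(p1,hub), pkg_at(p3,gate), truck_at(t3,portA)}
  through step 1 (drive(t3,gate,portA)): drop {truck_at(t3,portA)}, keep {pkg_at(p1,hub), pkg_at(p3,gate)}, require {truck_at(t3,gate)}
    → {pkg_at(p1,hub), pkg_at(p3,gate), truck_at(t3,gate)}

== RESULT ==
["pkg_at(p1,hub)", "pkg_at(p3,gate)", "truck_at(t3,gate)"]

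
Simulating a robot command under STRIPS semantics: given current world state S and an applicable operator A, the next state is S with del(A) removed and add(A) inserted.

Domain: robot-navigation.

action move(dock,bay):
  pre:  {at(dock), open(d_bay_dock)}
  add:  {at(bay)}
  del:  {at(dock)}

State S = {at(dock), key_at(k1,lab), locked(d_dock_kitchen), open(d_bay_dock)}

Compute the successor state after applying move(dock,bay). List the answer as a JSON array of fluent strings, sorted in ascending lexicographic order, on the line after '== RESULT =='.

Compute (S \ del) ∪ add:
  pre ⊆ S: {at(dock), open(d_bay_dock)} ⊆ S  — applicable
  S \ del = {key_at(k1,lab), locked(d_dock_kitchen), open(d_bay_dock)}
  ∪ add   = {at(bay), key_at(k1,lab), locked(d_dock_kitchen), open(d_bay_dock)}

== RESULT ==
["at(bay)", "key_at(k1,lab)", "locked(d_dock_kitchen)", "open(d_bay_dock)"]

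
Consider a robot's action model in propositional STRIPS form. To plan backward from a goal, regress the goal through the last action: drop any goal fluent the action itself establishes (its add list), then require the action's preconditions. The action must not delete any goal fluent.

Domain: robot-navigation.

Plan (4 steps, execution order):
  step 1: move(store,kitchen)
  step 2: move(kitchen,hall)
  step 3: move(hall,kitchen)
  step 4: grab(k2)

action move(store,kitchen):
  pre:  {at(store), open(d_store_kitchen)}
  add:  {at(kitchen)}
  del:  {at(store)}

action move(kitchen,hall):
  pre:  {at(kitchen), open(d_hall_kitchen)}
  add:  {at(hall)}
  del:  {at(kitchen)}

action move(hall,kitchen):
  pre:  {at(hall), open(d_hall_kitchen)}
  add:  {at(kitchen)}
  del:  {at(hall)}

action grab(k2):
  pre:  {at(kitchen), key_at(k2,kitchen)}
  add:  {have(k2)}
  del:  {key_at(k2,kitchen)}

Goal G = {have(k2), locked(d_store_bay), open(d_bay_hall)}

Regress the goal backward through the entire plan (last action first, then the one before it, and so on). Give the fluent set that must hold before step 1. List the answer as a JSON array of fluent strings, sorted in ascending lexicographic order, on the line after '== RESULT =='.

Regress step by step:
  through step 4 (grab(k2)): drop {have(k2)}, keep {locked(d_store_bay), open(d_bay_hall)}, require {at(kitchen), key_at(k2,kitchen)}
    → {at(kitchen), key_at(k2,kitchen), locked(d_store_bay), open(d_bay_hall)}
  through step 3 (move(hall,kitchen)): drop {at(kitchen)}, keep {key_at(k2,kitchen), locked(d_store_bay), open(d_bay_hall)}, require {at(hall), open(d_hall_kitchen)}
    → {at(hall), key_at(k2,kitchen), locked(d_store_bay), open(d_bay_hall), open(d_hall_kitchen)}
  through step 2 (move(kitchen,hall)): drop {at(hall)}, keep {key_at(k2,kitchen), locked(d_store_bay), open(d_bay_hall), open(d_hall_kitchen)}, require {at(kitchen), open(d_hall_kitchen)}
    → {at(kitchen), key_at(k2,kitchen), locked(d_store_bay), open(d_bay_hall), open(d_hall_kitchen)}
  through step 1 (move(store,kitchen)): drop {at(kitchen)}, keep {key_at(k2,kitchen), locked(d_store_bay), open(d_bay_hall), open(d_hall_kitchen)}, require {at(store), open(d_store_kitchen)}
    → {at(store), key_at(k2,kitchen), locked(d_store_bay), open(d_bay_hall), open(d_hall_kitchen), open(d_store_kitchen)}

== RESULT ==
["at(store)", "key_at(k2,kitchen)", "locked(d_store_bay)", "open(d_bay_hall)", "open(d_hall_kitchen)", "open(d_store_kitchen)"]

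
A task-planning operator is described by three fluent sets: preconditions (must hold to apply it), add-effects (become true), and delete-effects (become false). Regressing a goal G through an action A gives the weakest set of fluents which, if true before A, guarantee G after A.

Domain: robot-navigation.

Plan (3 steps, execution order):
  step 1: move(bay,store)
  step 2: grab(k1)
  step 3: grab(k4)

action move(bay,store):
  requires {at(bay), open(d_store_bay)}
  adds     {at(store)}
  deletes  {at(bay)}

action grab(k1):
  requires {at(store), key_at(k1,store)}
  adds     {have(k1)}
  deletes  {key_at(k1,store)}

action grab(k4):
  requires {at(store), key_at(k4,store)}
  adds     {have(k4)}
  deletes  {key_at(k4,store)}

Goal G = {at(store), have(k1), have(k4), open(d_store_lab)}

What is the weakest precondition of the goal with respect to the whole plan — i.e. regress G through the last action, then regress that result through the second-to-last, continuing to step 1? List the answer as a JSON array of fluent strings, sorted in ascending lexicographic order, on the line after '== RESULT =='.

Regress step by step:
  through step 3 (grab(k4)): drop {have(k4)}, keep {at(store), have(k1), open(d_store_lab)}, require {at(store), key_at(k4,store)}
    → {at(store), have(k1), key_at(k4,store), open(d_store_lab)}
  through step 2 (grab(k1)): drop {have(k1)}, keep {at(store), key_at(k4,store), open(d_store_lab)}, require {at(store), key_at(k1,store)}
    → {at(store), key_at(k1,store), key_at(k4,store), open(d_store_lab)}
  through step 1 (move(bay,store)): drop {at(store)}, keep {key_at(k1,store), key_at(k4,store), open(d_store_lab)}, require {at(bay), open(d_store_bay)}
    → {at(bay), key_at(k1,store), key_at(k4,store), open(d_store_bay), open(d_store_lab)}

== RESULT ==
["at(bay)", "key_at(k1,store)", "key_at(k4,store)", "open(d_store_bay)", "open(d_store_lab)"]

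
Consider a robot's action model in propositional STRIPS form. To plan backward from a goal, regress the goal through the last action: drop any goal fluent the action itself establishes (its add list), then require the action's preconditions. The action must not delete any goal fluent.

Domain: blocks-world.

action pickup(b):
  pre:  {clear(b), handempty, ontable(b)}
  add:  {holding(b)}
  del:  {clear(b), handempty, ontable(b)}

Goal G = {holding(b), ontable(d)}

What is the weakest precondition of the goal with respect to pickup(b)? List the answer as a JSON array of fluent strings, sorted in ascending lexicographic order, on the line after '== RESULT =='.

Regress:
  G ∩ del = {}  (empty — regression defined)
  G \ add = {holding(b), ontable(d)} \ {holding(b)} = {ontable(d)}
  ∪ pre   = {ontable(d)} ∪ {clear(b), handempty, ontable(b)}
          = {clear(b), handempty, ontable(b), ontable(d)}

== RESULT ==
["clear(b)", "handempty", "ontable(b)", "ontable(d)"]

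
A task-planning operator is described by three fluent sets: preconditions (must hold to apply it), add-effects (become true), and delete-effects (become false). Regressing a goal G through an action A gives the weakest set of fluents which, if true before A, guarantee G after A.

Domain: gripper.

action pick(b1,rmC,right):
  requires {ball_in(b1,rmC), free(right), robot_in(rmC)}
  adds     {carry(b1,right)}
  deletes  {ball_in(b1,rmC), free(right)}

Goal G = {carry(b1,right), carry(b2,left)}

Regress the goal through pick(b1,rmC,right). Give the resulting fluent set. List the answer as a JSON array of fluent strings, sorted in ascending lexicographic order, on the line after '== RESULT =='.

Regress:
  G ∩ del = {}  (empty — regression defined)
  G \ add = {carry(b1,right), carry(b2,left)} \ {carry(b1,right)} = {carry(b2,left)}
  ∪ pre   = {carry(b2,left)} ∪ {ball_in(b1,rmC), free(right), robot_in(rmC)}
          = {ball_in(b1,rmC), carry(b2,left), free(right), robot_in(rmC)}

== RESULT ==
["ball_in(b1,rmC)", "carry(b2,left)", "free(right)", "robot_in(rmC)"]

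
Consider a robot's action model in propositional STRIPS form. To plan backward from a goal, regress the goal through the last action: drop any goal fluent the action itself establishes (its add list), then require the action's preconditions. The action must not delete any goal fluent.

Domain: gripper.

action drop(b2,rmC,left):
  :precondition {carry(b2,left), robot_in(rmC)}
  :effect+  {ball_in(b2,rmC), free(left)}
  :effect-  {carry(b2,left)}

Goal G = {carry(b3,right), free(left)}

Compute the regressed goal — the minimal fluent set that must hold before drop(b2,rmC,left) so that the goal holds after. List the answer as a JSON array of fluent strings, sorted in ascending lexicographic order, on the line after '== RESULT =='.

Compute (G \ add) ∪ pre:
  G ∩ del = {}  (empty — regression defined)
  G \ add = {carry(b3,right), free(left)} \ {ball_in(b2,rmC), free(left)} = {carry(b3,right)}
  ∪ pre   = {carry(b3,right)} ∪ {carry(b2,left), robot_in(rmC)}
          = {carry(b2,left), carry(b3,right), robot_in(rmC)}

== RESULT ==
["carry(b2,left)", "carry(b3,right)", "robot_in(rmC)"]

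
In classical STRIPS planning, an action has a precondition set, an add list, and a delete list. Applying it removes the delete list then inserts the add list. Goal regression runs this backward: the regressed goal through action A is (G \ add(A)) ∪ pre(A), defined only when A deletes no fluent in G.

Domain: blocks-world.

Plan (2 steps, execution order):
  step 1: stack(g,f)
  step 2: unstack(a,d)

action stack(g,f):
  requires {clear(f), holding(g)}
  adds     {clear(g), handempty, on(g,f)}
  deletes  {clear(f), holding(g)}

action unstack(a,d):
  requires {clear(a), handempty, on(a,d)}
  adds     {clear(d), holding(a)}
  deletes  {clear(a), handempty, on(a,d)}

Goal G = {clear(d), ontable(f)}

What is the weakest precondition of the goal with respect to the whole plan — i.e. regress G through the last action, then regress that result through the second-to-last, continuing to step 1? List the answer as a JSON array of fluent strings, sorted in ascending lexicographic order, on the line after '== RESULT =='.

Regress step by step:
  through step 2 (unstack(a,d)): drop {clear(d)}, keep {ontable(f)}, require {clear(a), handempty, on(a,d)}
    → {clear(a), handempty, on(a,d), ontable(f)}
  through step 1 (stack(g,f)): drop {handempty}, keep {clear(a), on(a,d), ontable(f)}, require {clear(f), holding(g)}
    → {clear(a), clear(f), holding(g), on(a,d), ontable(f)}

== RESULT ==
["clear(a)", "clear(f)", "holding(g)", "on(a,d)", "ontable(f)"]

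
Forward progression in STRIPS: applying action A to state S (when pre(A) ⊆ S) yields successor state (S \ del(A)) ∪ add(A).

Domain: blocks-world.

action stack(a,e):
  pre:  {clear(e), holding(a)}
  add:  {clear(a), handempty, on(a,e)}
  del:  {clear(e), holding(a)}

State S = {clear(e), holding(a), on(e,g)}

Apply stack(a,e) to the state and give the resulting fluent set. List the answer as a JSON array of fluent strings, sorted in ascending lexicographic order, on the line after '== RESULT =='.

Compute (S \ del) ∪ add:
  pre ⊆ S: {clear(e), holding(a)} ⊆ S  — applicable
  S \ del = {on(e,g)}
  ∪ add   = {clear(a), handempty, on(a,e), on(e,g)}

== RESULT ==
["clear(a)", "handempty", "on(a,e)", "on(e,g)"]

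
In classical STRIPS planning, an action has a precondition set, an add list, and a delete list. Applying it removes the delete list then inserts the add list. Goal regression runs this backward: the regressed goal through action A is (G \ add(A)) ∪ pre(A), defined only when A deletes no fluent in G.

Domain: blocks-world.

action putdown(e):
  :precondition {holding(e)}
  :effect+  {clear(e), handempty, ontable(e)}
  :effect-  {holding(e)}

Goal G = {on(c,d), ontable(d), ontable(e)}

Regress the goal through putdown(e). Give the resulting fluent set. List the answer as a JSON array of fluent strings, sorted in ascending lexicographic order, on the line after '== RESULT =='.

Compute (G \ add) ∪ pre:
  G ∩ del = {}  (empty — regression defined)
  G \ add = {on(c,d), ontable(d), ontable(e)} \ {clear(e), handempty, ontable(e)} = {on(c,d), ontable(d)}
  ∪ pre   = {on(c,d), ontable(d)} ∪ {holding(e)}
          = {holding(e), on(c,d), ontable(d)}

== RESULT ==
["holding(e)", "on(c,d)", "ontable(d)"]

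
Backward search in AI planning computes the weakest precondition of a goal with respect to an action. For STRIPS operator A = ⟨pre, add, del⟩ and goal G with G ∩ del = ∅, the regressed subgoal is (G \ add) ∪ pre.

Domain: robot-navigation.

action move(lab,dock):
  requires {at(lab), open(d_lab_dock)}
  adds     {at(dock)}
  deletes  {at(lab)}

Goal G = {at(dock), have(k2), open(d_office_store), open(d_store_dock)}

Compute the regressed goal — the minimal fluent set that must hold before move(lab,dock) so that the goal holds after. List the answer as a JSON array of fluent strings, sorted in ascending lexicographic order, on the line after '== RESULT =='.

Regress:
  G ∩ del = {}  (empty — regression defined)
  G \ add = {at(dock), have(k2), open(d_office_store), open(d_store_dock)} \ {at(dock)} = {have(k2), open(d_office_store), open(d_store_dock)}
  ∪ pre   = {have(k2), open(d_office_store), open(d_store_dock)} ∪ {at(lab), open(d_lab_dock)}
          = {at(lab), have(k2), open(d_lab_dock), open(d_office_store), open(d_store_dock)}

== RESULT ==
["at(lab)", "have(k2)", "open(d_lab_dock)", "open(d_office_store)", "open(d_store_dock)"]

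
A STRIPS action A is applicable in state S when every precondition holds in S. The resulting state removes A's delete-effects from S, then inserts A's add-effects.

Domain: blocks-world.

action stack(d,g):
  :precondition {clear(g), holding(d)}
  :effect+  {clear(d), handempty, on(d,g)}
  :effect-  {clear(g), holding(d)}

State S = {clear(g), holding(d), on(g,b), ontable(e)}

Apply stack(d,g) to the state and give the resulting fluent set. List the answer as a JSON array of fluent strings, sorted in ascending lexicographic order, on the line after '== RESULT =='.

Progress:
  pre ⊆ S: {clear(g), holding(d)} ⊆ S  — applicable
  S \ del = {on(g,b), ontable(e)}
  ∪ add   = {clear(d), handempty, on(d,g), on(g,b), ontable(e)}

== RESULT ==
["clear(d)", "handempty", "on(d,g)", "on(g,b)", "ontable(e)"]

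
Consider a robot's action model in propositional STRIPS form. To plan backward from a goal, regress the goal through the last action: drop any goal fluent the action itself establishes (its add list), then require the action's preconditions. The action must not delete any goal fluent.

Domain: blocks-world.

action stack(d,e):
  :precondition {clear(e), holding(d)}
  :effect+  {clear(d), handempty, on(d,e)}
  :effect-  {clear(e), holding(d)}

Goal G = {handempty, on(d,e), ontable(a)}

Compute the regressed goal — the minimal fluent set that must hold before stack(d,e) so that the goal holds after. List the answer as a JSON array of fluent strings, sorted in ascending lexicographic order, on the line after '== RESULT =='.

Compute (G \ add) ∪ pre:
  G ∩ del = {}  (empty — regression defined)
  G \ add = {handempty, on(d,e), ontable(a)} \ {clear(d), handempty, on(d,e)} = {ontable(a)}
  ∪ pre   = {ontable(a)} ∪ {clear(e), holding(d)}
          = {clear(e), holding(d), ontable(a)}

== RESULT ==
["clear(e)", "holding(d)", "ontable(a)"]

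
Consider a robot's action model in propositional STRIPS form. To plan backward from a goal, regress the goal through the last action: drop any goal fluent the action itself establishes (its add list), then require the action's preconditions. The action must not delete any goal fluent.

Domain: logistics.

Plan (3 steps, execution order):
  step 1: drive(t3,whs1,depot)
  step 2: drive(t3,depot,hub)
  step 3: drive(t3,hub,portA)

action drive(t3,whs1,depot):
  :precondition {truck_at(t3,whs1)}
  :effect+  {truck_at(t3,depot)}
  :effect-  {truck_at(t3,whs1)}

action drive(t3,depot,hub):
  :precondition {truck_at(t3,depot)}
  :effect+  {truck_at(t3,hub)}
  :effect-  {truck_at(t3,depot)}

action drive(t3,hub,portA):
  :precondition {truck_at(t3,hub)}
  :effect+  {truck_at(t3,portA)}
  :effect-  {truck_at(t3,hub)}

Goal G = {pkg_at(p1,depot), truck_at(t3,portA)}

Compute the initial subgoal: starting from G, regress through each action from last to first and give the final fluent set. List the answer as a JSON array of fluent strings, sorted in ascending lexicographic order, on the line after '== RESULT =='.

Work backward from the goal:
  through step 3 (drive(t3,hub,portA)): drop {truck_at(t3,portA)}, keep {pkg_at(p1,depot)}, require {truck_at(t3,hub)}
    → {pkg_at(p1,depot), truck_at(t3,hub)}
  through step 2 (drive(t3,depot,hub)): drop {truck_at(t3,hub)}, keep {pkg_at(p1,depot)}, require {truck_at(t3,depot)}
    → {pkg_at(p1,depot), truck_at(t3,depot)}
  through step 1 (drive(t3,whs1,depot)): drop {truck_at(t3,depot)}, keep {pkg_at(p1,depot)}, require {truck_at(t3,whs1)}
    → {pkg_at(p1,depot), truck_at(t3,whs1)}

== RESULT ==
["pkg_at(p1,depot)", "truck_at(t3,whs1)"]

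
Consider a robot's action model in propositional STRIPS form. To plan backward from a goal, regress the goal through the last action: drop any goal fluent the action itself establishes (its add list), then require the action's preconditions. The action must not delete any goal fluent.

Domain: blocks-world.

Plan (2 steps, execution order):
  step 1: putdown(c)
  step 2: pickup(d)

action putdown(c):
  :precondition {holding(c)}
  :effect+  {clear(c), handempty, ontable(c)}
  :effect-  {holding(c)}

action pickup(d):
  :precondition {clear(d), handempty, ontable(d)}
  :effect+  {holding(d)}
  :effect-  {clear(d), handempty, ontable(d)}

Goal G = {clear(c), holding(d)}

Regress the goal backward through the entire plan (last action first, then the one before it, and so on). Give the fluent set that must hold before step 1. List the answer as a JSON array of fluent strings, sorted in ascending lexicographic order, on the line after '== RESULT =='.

Regress step by step:
  through step 2 (pickup(d)): drop {holding(d)}, keep {clear(c)}, require {clear(d), handempty, ontable(d)}
    → {clear(c), clear(d), handempty, ontable(d)}
  through step 1 (putdown(c)): drop {clear(c), handempty}, keep {clear(d), ontable(d)}, require {holding(c)}
    → {clear(d), holding(c), ontable(d)}

== RESULT ==
["clear(d)", "holding(c)", "ontable(d)"]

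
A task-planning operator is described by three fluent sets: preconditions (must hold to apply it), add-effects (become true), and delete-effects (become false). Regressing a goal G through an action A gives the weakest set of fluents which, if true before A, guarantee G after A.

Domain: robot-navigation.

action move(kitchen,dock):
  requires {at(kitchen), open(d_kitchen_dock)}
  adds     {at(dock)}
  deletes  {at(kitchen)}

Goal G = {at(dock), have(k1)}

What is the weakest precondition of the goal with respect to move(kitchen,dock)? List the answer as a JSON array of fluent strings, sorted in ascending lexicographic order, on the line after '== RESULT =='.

Compute (G \ add) ∪ pre:
  G ∩ del = {}  (empty — regression defined)
  G \ add = {at(dock), have(k1)} \ {at(dock)} = {have(k1)}
  ∪ pre   = {have(k1)} ∪ {at(kitchen), open(d_kitchen_dock)}
          = {at(kitchen), have(k1), open(d_kitchen_dock)}

== RESULT ==
["at(kitchen)", "have(k1)", "open(d_kitchen_dock)"]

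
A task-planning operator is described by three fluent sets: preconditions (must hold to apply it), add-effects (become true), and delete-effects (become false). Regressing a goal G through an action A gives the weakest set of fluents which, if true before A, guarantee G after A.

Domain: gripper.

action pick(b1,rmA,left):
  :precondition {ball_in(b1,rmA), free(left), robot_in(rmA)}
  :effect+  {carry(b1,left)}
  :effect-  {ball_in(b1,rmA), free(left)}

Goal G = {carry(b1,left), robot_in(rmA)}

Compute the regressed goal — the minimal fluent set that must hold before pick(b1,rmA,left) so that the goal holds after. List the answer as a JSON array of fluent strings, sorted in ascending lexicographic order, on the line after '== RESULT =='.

Compute (G \ add) ∪ pre:
  G ∩ del = {}  (empty — regression defined)
  G \ add = {carry(b1,left), robot_in(rmA)} \ {carry(b1,left)} = {robot_in(rmA)}
  ∪ pre   = {robot_in(rmA)} ∪ {ball_in(b1,rmA), free(left), robot_in(rmA)}
          = {ball_in(b1,rmA), free(left), robot_in(rmA)}

== RESULT ==
["ball_in(b1,rmA)", "free(left)", "robot_in(rmA)"]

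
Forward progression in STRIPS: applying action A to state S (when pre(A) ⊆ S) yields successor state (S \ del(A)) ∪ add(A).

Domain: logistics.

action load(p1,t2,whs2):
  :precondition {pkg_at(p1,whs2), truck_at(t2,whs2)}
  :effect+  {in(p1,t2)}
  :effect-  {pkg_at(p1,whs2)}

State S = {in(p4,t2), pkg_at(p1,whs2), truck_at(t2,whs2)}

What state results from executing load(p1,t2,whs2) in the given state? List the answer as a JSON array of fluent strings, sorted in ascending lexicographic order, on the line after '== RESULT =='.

Progress:
  pre ⊆ S: {pkg_at(p1,whs2), truck_at(t2,whs2)} ⊆ S  — applicable
  S \ del = {in(p4,t2), truck_at(t2,whs2)}
  ∪ add   = {in(p1,t2), in(p4,t2), truck_at(t2,whs2)}

== RESULT ==
["in(p1,t2)", "in(p4,t2)", "truck_at(t2,whs2)"]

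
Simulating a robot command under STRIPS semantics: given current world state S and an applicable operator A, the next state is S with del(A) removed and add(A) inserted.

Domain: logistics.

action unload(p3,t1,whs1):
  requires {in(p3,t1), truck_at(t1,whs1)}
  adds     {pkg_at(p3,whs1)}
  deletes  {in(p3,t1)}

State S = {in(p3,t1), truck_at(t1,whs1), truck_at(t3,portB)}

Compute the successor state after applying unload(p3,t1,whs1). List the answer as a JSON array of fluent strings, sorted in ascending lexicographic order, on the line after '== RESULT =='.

Compute (S \ del) ∪ add:
  pre ⊆ S: {in(p3,t1), truck_at(t1,whs1)} ⊆ S  — applicable
  S \ del = {truck_at(t1,whs1), truck_at(t3,portB)}
  ∪ add   = {pkg_at(p3,whs1), truck_at(t1,whs1), truck_at(t3,portB)}

== RESULT ==
["pkg_at(p3,whs1)", "truck_at(t1,whs1)", "truck_at(t3,portB)"]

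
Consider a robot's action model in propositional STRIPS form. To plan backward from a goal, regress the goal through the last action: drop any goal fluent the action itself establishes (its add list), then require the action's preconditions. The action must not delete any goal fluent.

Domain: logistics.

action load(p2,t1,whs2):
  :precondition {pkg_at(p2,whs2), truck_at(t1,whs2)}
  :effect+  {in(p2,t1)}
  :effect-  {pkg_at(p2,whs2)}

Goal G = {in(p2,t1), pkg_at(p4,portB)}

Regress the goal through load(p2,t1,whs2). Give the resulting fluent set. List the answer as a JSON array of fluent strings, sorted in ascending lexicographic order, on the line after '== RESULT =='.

Compute (G \ add) ∪ pre:
  G ∩ del = {}  (empty — regression defined)
  G \ add = {in(p2,t1), pkg_at(p4,portB)} \ {in(p2,t1)} = {pkg_at(p4,portB)}
  ∪ pre   = {pkg_at(p4,portB)} ∪ {pkg_at(p2,whs2), truck_at(t1,whs2)}
          = {pkg_at(p2,whs2), pkg_at(p4,portB), truck_at(t1,whs2)}

== RESULT ==
["pkg_at(p2,whs2)", "pkg_at(p4,portB)", "truck_at(t1,whs2)"]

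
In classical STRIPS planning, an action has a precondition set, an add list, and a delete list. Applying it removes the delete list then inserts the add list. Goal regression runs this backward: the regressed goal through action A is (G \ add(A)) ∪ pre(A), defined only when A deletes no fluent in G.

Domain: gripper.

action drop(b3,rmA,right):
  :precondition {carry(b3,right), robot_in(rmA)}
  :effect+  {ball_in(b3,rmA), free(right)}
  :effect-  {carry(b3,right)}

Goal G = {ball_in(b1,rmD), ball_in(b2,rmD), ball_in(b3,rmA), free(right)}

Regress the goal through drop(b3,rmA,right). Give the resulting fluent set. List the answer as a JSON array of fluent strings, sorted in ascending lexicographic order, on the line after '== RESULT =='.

Compute (G \ add) ∪ pre:
  G ∩ del = {}  (empty — regression defined)
  G \ add = {ball_in(b1,rmD), ball_in(b2,rmD), ball_in(b3,rmA), free(right)} \ {ball_in(b3,rmA), free(right)} = {ball_in(b1,rmD), ball_in(b2,rmD)}
  ∪ pre   = {ball_in(b1,rmD), ball_in(b2,rmD)} ∪ {carry(b3,right), robot_in(rmA)}
          = {ball_in(b1,rmD), ball_in(b2,rmD), carry(b3,right), robot_in(rmA)}

== RESULT ==
["ball_in(b1,rmD)", "ball_in(b2,rmD)", "carry(b3,right)", "robot_in(rmA)"]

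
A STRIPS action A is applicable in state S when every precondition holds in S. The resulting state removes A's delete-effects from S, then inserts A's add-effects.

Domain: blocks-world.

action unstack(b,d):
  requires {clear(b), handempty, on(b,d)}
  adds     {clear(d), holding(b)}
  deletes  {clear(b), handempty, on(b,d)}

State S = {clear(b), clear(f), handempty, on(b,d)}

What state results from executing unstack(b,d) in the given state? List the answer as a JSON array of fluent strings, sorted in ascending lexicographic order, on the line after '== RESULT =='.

Compute (S \ del) ∪ add:
  pre ⊆ S: {clear(b), handempty, on(b,d)} ⊆ S  — applicable
  S \ del = {clear(f)}
  ∪ add   = {clear(d), clear(f), holding(b)}

== RESULT ==
["clear(d)", "clear(f)", "holding(b)"]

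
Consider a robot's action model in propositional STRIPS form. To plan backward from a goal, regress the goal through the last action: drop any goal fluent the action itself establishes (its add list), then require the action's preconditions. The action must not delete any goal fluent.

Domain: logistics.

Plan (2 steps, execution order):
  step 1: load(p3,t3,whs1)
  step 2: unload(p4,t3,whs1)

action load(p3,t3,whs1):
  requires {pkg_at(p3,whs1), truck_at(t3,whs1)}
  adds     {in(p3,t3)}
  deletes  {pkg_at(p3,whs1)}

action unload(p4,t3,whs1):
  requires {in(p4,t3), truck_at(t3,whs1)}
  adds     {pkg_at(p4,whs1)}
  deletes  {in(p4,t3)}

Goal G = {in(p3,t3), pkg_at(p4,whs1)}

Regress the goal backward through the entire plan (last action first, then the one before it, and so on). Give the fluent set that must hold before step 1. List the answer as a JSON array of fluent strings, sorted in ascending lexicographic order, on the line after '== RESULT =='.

Work backward from the goal:
  through step 2 (unload(p4,t3,whs1)): drop {pkg_at(p4,whs1)}, keep {in(p3,t3)}, require {in(p4,t3), truck_at(t3,whs1)}
    → {in(p3,t3), in(p4,t3), truck_at(t3,whs1)}
  through step 1 (load(p3,t3,whs1)): drop {in(p3,t3)}, keep {in(p4,t3), truck_at(t3,whs1)}, require {pkg_at(p3,whs1), truck_at(t3,whs1)}
    → {in(p4,t3), pkg_at(p3,whs1), truck_at(t3,whs1)}

== RESULT ==
["in(p4,t3)", "pkg_at(p3,whs1)", "truck_at(t3,whs1)"]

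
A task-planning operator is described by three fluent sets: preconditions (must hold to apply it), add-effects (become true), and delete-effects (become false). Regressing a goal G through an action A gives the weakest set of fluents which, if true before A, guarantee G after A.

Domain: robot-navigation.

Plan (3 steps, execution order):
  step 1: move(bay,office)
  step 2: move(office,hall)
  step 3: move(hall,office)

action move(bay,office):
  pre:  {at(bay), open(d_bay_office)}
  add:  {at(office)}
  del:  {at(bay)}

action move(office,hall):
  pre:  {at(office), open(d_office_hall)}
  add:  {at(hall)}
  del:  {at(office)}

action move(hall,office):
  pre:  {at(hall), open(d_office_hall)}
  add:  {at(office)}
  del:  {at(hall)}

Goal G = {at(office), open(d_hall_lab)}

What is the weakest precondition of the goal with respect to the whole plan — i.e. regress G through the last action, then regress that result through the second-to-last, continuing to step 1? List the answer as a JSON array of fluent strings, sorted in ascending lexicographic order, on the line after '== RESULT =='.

Regress step by step:
  through step 3 (move(hall,office)): drop {at(office)}, keep {open(d_hall_lab)}, require {at(hall), open(d_office_hall)}
    → {at(hall), open(d_hall_lab), open(d_office_hall)}
  through step 2 (move(office,hall)): drop {at(hall)}, keep {open(d_hall_lab), open(d_office_hall)}, require {at(office), open(d_office_hall)}
    → {at(office), open(d_hall_lab), open(d_office_hall)}
  through step 1 (move(bay,office)): drop {at(office)}, keep {open(d_hall_lab), open(d_office_hall)}, require {at(bay), open(d_bay_office)}
    → {at(bay), open(d_bay_office), open(d_hall_lab), open(d_office_hall)}

== RESULT ==
["at(bay)", "open(d_bay_office)", "open(d_hall_lab)", "open(d_office_hall)"]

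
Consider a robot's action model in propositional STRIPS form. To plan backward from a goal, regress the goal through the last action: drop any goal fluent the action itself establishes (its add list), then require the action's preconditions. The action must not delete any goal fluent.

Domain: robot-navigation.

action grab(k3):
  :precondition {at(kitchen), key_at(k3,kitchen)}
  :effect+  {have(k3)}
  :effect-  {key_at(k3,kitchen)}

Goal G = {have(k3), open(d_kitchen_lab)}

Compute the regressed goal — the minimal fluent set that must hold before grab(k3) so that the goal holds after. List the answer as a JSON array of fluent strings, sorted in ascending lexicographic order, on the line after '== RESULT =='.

Regress:
  G ∩ del = {}  (empty — regression defined)
  G \ add = {have(k3), open(d_kitchen_lab)} \ {have(k3)} = {open(d_kitchen_lab)}
  ∪ pre   = {open(d_kitchen_lab)} ∪ {at(kitchen), key_at(k3,kitchen)}
          = {at(kitchen), key_at(k3,kitchen), open(d_kitchen_lab)}

== RESULT ==
["at(kitchen)", "key_at(k3,kitchen)", "open(d_kitchen_lab)"]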